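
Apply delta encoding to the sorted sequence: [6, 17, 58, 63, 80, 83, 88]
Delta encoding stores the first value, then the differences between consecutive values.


First value: 6
Deltas:
  17 - 6 = 11
  58 - 17 = 41
  63 - 58 = 5
  80 - 63 = 17
  83 - 80 = 3
  88 - 83 = 5


Delta encoded: [6, 11, 41, 5, 17, 3, 5]


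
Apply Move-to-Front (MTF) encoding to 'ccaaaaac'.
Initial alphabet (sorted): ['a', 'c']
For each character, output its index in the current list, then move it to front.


MTF encoding:
'c': index 1 in ['a', 'c'] -> ['c', 'a']
'c': index 0 in ['c', 'a'] -> ['c', 'a']
'a': index 1 in ['c', 'a'] -> ['a', 'c']
'a': index 0 in ['a', 'c'] -> ['a', 'c']
'a': index 0 in ['a', 'c'] -> ['a', 'c']
'a': index 0 in ['a', 'c'] -> ['a', 'c']
'a': index 0 in ['a', 'c'] -> ['a', 'c']
'c': index 1 in ['a', 'c'] -> ['c', 'a']


Output: [1, 0, 1, 0, 0, 0, 0, 1]


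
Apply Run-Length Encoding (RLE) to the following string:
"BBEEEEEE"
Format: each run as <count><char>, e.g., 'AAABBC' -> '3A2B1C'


Scanning runs left to right:
  i=0: run of 'B' x 2 -> '2B'
  i=2: run of 'E' x 6 -> '6E'

RLE = 2B6E


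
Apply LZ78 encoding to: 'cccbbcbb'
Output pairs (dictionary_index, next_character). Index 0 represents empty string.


LZ78 encoding steps:
Dictionary: {0: ''}
Step 1: w='' (idx 0), next='c' -> output (0, 'c'), add 'c' as idx 1
Step 2: w='c' (idx 1), next='c' -> output (1, 'c'), add 'cc' as idx 2
Step 3: w='' (idx 0), next='b' -> output (0, 'b'), add 'b' as idx 3
Step 4: w='b' (idx 3), next='c' -> output (3, 'c'), add 'bc' as idx 4
Step 5: w='b' (idx 3), next='b' -> output (3, 'b'), add 'bb' as idx 5


Encoded: [(0, 'c'), (1, 'c'), (0, 'b'), (3, 'c'), (3, 'b')]


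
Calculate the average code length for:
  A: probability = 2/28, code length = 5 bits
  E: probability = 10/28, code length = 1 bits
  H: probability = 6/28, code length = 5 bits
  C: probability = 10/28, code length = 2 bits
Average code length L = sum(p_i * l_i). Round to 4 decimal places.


Weighted contributions p_i * l_i:
  A: (2/28) * 5 = 10/28
  E: (10/28) * 1 = 10/28
  H: (6/28) * 5 = 30/28
  C: (10/28) * 2 = 20/28
Sum = (10 + 10 + 30 + 20)/28 = 70/28

L = 70/28 = 2.5000 bits/symbol


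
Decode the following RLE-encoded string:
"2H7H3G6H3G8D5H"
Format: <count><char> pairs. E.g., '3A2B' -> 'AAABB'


Expanding each <count><char> pair:
  2H -> 'HH'
  7H -> 'HHHHHHH'
  3G -> 'GGG'
  6H -> 'HHHHHH'
  3G -> 'GGG'
  8D -> 'DDDDDDDD'
  5H -> 'HHHHH'

Decoded = HHHHHHHHHGGGHHHHHHGGGDDDDDDDDHHHHH


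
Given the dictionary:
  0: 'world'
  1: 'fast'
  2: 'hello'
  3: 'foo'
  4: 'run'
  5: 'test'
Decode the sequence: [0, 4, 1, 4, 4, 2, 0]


Look up each index in the dictionary:
  0 -> 'world'
  4 -> 'run'
  1 -> 'fast'
  4 -> 'run'
  4 -> 'run'
  2 -> 'hello'
  0 -> 'world'

Decoded: "world run fast run run hello world"


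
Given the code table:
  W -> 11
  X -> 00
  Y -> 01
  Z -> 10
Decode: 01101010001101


Decoding:
01 -> Y
10 -> Z
10 -> Z
10 -> Z
00 -> X
11 -> W
01 -> Y


Result: YZZZXWY


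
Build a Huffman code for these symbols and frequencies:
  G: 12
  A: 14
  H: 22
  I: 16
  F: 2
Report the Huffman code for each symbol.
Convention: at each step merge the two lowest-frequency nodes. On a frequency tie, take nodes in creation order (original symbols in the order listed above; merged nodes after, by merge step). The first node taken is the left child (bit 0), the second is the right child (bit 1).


Huffman tree construction:
Step 1: Merge F(2) + G(12) = 14
Step 2: Merge A(14) + (F+G)(14) = 28
Step 3: Merge I(16) + H(22) = 38
Step 4: Merge (A+(F+G))(28) + (I+H)(38) = 66
Read each symbol's code off the tree from the root (left child = 0, right child = 1).

Codes:
  G: 011 (length 3)
  A: 00 (length 2)
  H: 11 (length 2)
  I: 10 (length 2)
  F: 010 (length 3)
Average code length: 146/66 = 2.2121 bits/symbol


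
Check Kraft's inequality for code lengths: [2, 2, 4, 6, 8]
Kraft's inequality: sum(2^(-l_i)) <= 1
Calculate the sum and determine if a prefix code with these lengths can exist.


Sum = 2^(-2) + 2^(-2) + 2^(-4) + 2^(-6) + 2^(-8)
    = 0.25 + 0.25 + 0.0625 + 0.015625 + 0.00390625
    = 149/256 = 0.58203125
Since 0.58203125 <= 1, Kraft's inequality IS satisfied.
A prefix code with these lengths CAN exist.

Kraft sum = 0.58203125. Satisfied.


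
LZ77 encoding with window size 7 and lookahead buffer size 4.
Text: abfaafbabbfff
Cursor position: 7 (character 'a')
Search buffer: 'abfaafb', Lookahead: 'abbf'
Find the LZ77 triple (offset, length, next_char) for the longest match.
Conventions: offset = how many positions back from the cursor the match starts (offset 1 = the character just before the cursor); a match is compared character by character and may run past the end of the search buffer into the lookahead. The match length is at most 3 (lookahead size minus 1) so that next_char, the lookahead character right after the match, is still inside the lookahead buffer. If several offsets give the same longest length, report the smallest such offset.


Try each offset into the search buffer:
  offset=1 (pos 6, char 'b'): match length 0
  offset=2 (pos 5, char 'f'): match length 0
  offset=3 (pos 4, char 'a'): match length 1
  offset=4 (pos 3, char 'a'): match length 1
  offset=5 (pos 2, char 'f'): match length 0
  offset=6 (pos 1, char 'b'): match length 0
  offset=7 (pos 0, char 'a'): match length 2
Longest match has length 2 at offset 7.
next_char = character at position 7 + 2 = 9 -> 'b'

Best match: offset=7, length=2 (matching 'ab' starting at position 0)
LZ77 triple: (7, 2, 'b')


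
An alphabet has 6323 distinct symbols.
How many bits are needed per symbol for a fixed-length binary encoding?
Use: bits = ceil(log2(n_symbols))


log2(6323) = 12.6264
Bracket: 2^12 = 4096 < 6323 <= 2^13 = 8192
So ceil(log2(6323)) = 13

bits = ceil(log2(6323)) = ceil(12.6264) = 13 bits


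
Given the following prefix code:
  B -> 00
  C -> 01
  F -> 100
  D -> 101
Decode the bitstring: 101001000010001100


Decoding step by step:
Bits 101 -> D
Bits 00 -> B
Bits 100 -> F
Bits 00 -> B
Bits 100 -> F
Bits 01 -> C
Bits 100 -> F


Decoded message: DBFBFCF


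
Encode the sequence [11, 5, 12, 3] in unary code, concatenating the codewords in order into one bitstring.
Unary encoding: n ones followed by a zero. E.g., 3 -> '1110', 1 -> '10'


Encode each number as n ones followed by a terminating 0:
  11 -> 111111111110 (12 bits)
  5 -> 111110 (6 bits)
  12 -> 1111111111110 (13 bits)
  3 -> 1110 (4 bits)
Total length = 12 + 6 + 13 + 4 = 35 bits.

Unary([11, 5, 12, 3]) = 11111111111011111011111111111101110 (35 bits)


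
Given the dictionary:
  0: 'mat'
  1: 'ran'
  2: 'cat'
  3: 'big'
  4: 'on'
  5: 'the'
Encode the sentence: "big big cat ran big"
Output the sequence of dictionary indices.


Look up each word in the dictionary:
  'big' -> 3
  'big' -> 3
  'cat' -> 2
  'ran' -> 1
  'big' -> 3

Encoded: [3, 3, 2, 1, 3]


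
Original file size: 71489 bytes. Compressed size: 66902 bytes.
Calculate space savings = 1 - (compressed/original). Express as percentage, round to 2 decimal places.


ratio = compressed/original = 66902/71489 = 0.935836
savings = 1 - ratio = 1 - 0.935836 = 0.064164
as a percentage: 0.064164 * 100 = 6.42%

Space savings = 1 - 66902/71489 = 6.42%


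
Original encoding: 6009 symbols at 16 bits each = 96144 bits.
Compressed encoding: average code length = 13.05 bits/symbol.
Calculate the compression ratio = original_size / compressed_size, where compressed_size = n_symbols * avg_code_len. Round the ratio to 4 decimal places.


original_size = n_symbols * orig_bits = 6009 * 16 = 96144 bits
compressed_size = n_symbols * avg_code_len = 6009 * 13.05 = 78417.45 bits
ratio = original_size / compressed_size = 96144 / 78417.45 = 1.2261

Compression ratio = 1.2261


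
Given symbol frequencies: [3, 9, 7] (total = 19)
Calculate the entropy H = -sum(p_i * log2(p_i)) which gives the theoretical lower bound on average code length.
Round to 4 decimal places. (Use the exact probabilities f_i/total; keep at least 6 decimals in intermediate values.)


Per-symbol terms -p_i * log2(p_i) with p_i = f_i/19:
  p = 3/19 = 0.157895: log2(p) = -2.662965, -p*log2(p) = 0.420468
  p = 9/19 = 0.473684: log2(p) = -1.078003, -p*log2(p) = 0.510633
  p = 7/19 = 0.368421: log2(p) = -1.440573, -p*log2(p) = 0.530737
H = 0.420468 + 0.510633 + 0.530737 = 1.461838

H = 1.4618 bits/symbol


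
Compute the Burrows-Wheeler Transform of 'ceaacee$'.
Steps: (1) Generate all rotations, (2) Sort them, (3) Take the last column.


Rotations (sorted):
  0: $ceaacee -> last char: e
  1: aacee$ce -> last char: e
  2: acee$cea -> last char: a
  3: ceaacee$ -> last char: $
  4: cee$ceaa -> last char: a
  5: e$ceaace -> last char: e
  6: eaacee$c -> last char: c
  7: ee$ceaac -> last char: c


BWT = eea$aecc


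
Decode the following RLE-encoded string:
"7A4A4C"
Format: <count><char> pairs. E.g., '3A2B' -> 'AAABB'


Expanding each <count><char> pair:
  7A -> 'AAAAAAA'
  4A -> 'AAAA'
  4C -> 'CCCC'

Decoded = AAAAAAAAAAACCCC


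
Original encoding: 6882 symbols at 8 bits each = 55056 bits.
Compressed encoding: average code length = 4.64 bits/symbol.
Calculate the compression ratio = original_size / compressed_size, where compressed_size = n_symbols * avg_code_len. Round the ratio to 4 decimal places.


original_size = n_symbols * orig_bits = 6882 * 8 = 55056 bits
compressed_size = n_symbols * avg_code_len = 6882 * 4.64 = 31932.48 bits
ratio = original_size / compressed_size = 55056 / 31932.48 = 1.7241

Compression ratio = 1.7241


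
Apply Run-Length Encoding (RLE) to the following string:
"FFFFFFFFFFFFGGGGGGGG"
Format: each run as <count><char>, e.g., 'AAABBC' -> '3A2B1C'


Scanning runs left to right:
  i=0: run of 'F' x 12 -> '12F'
  i=12: run of 'G' x 8 -> '8G'

RLE = 12F8G


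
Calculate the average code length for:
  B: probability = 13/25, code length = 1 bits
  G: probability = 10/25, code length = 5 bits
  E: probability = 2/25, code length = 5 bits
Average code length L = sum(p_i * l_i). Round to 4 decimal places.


Weighted contributions p_i * l_i:
  B: (13/25) * 1 = 13/25
  G: (10/25) * 5 = 50/25
  E: (2/25) * 5 = 10/25
Sum = (13 + 50 + 10)/25 = 73/25

L = 73/25 = 2.9200 bits/symbol


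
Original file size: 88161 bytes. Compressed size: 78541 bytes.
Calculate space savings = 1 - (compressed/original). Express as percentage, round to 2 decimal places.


ratio = compressed/original = 78541/88161 = 0.890881
savings = 1 - ratio = 1 - 0.890881 = 0.109119
as a percentage: 0.109119 * 100 = 10.91%

Space savings = 1 - 78541/88161 = 10.91%


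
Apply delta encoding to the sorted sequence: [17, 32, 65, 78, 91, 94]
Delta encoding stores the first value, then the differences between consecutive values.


First value: 17
Deltas:
  32 - 17 = 15
  65 - 32 = 33
  78 - 65 = 13
  91 - 78 = 13
  94 - 91 = 3


Delta encoded: [17, 15, 33, 13, 13, 3]


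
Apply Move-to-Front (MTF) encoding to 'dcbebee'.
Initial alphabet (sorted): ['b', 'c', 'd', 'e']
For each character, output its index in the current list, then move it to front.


MTF encoding:
'd': index 2 in ['b', 'c', 'd', 'e'] -> ['d', 'b', 'c', 'e']
'c': index 2 in ['d', 'b', 'c', 'e'] -> ['c', 'd', 'b', 'e']
'b': index 2 in ['c', 'd', 'b', 'e'] -> ['b', 'c', 'd', 'e']
'e': index 3 in ['b', 'c', 'd', 'e'] -> ['e', 'b', 'c', 'd']
'b': index 1 in ['e', 'b', 'c', 'd'] -> ['b', 'e', 'c', 'd']
'e': index 1 in ['b', 'e', 'c', 'd'] -> ['e', 'b', 'c', 'd']
'e': index 0 in ['e', 'b', 'c', 'd'] -> ['e', 'b', 'c', 'd']


Output: [2, 2, 2, 3, 1, 1, 0]


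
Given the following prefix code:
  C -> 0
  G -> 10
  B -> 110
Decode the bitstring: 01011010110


Decoding step by step:
Bits 0 -> C
Bits 10 -> G
Bits 110 -> B
Bits 10 -> G
Bits 110 -> B


Decoded message: CGBGB


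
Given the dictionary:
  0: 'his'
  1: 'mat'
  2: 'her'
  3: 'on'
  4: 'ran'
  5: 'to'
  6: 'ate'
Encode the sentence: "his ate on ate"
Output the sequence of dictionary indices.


Look up each word in the dictionary:
  'his' -> 0
  'ate' -> 6
  'on' -> 3
  'ate' -> 6

Encoded: [0, 6, 3, 6]


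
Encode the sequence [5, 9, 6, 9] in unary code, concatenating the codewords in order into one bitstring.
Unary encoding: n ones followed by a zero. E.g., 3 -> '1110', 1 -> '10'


Encode each number as n ones followed by a terminating 0:
  5 -> 111110 (6 bits)
  9 -> 1111111110 (10 bits)
  6 -> 1111110 (7 bits)
  9 -> 1111111110 (10 bits)
Total length = 6 + 10 + 7 + 10 = 33 bits.

Unary([5, 9, 6, 9]) = 111110111111111011111101111111110 (33 bits)


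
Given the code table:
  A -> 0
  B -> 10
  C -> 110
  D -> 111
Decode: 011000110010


Decoding:
0 -> A
110 -> C
0 -> A
0 -> A
110 -> C
0 -> A
10 -> B


Result: ACAACAB


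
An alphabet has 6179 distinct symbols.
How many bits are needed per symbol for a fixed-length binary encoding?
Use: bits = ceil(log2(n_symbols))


log2(6179) = 12.5932
Bracket: 2^12 = 4096 < 6179 <= 2^13 = 8192
So ceil(log2(6179)) = 13

bits = ceil(log2(6179)) = ceil(12.5932) = 13 bits


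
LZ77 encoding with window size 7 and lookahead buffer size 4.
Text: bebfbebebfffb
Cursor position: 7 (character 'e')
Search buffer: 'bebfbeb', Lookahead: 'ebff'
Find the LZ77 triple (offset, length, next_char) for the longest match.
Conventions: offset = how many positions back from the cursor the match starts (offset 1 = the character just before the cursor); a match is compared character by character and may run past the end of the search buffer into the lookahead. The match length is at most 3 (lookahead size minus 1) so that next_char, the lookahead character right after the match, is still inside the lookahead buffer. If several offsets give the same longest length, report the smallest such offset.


Try each offset into the search buffer:
  offset=1 (pos 6, char 'b'): match length 0
  offset=2 (pos 5, char 'e'): match length 2
  offset=3 (pos 4, char 'b'): match length 0
  offset=4 (pos 3, char 'f'): match length 0
  offset=5 (pos 2, char 'b'): match length 0
  offset=6 (pos 1, char 'e'): match length 3
  offset=7 (pos 0, char 'b'): match length 0
Longest match has length 3 at offset 6.
next_char = character at position 7 + 3 = 10 -> 'f'

Best match: offset=6, length=3 (matching 'ebf' starting at position 1)
LZ77 triple: (6, 3, 'f')


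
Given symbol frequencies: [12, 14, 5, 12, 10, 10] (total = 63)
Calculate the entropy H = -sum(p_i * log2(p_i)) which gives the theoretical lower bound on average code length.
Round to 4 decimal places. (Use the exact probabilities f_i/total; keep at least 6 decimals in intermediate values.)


Per-symbol terms -p_i * log2(p_i) with p_i = f_i/63:
  p = 12/63 = 0.190476: log2(p) = -2.392317, -p*log2(p) = 0.455680
  p = 14/63 = 0.222222: log2(p) = -2.169925, -p*log2(p) = 0.482206
  p = 5/63 = 0.079365: log2(p) = -3.655352, -p*log2(p) = 0.290107
  p = 12/63 = 0.190476: log2(p) = -2.392317, -p*log2(p) = 0.455680
  p = 10/63 = 0.158730: log2(p) = -2.655352, -p*log2(p) = 0.421484
  p = 10/63 = 0.158730: log2(p) = -2.655352, -p*log2(p) = 0.421484
H = 0.455680 + 0.482206 + 0.290107 + 0.455680 + 0.421484 + 0.421484 = 2.526641

H = 2.5266 bits/symbol


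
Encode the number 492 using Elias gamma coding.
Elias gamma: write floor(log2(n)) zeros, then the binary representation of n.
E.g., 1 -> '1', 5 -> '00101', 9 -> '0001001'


num_bits = floor(log2(492)) + 1 = 9
leading_zeros = num_bits - 1 = 8
binary(492) = 111101100

Elias gamma(492) = '00000000' + '111101100' = 00000000111101100 (17 bits)


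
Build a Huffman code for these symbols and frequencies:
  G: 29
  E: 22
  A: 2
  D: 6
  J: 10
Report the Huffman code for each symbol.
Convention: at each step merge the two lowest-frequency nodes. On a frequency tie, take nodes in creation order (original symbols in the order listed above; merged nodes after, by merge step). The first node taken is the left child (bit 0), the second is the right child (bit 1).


Huffman tree construction:
Step 1: Merge A(2) + D(6) = 8
Step 2: Merge (A+D)(8) + J(10) = 18
Step 3: Merge ((A+D)+J)(18) + E(22) = 40
Step 4: Merge G(29) + (((A+D)+J)+E)(40) = 69
Read each symbol's code off the tree from the root (left child = 0, right child = 1).

Codes:
  G: 0 (length 1)
  E: 11 (length 2)
  A: 1000 (length 4)
  D: 1001 (length 4)
  J: 101 (length 3)
Average code length: 135/69 = 1.9565 bits/symbol


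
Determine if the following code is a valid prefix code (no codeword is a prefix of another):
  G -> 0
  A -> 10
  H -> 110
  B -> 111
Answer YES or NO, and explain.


Checking each pair (does one codeword prefix another?):
  G='0' vs A='10': no prefix
  G='0' vs H='110': no prefix
  G='0' vs B='111': no prefix
  A='10' vs G='0': no prefix
  A='10' vs H='110': no prefix
  A='10' vs B='111': no prefix
  H='110' vs G='0': no prefix
  H='110' vs A='10': no prefix
  H='110' vs B='111': no prefix
  B='111' vs G='0': no prefix
  B='111' vs A='10': no prefix
  B='111' vs H='110': no prefix
No violation found over all pairs.

YES -- this is a valid prefix code. No codeword is a prefix of any other codeword.


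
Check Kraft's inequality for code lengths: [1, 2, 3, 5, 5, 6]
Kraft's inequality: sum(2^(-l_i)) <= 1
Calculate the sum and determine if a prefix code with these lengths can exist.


Sum = 2^(-1) + 2^(-2) + 2^(-3) + 2^(-5) + 2^(-5) + 2^(-6)
    = 0.5 + 0.25 + 0.125 + 0.03125 + 0.03125 + 0.015625
    = 61/64 = 0.953125
Since 0.953125 <= 1, Kraft's inequality IS satisfied.
A prefix code with these lengths CAN exist.

Kraft sum = 0.953125. Satisfied.


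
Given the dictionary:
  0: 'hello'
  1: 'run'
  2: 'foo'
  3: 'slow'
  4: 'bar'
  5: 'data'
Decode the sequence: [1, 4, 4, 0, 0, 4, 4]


Look up each index in the dictionary:
  1 -> 'run'
  4 -> 'bar'
  4 -> 'bar'
  0 -> 'hello'
  0 -> 'hello'
  4 -> 'bar'
  4 -> 'bar'

Decoded: "run bar bar hello hello bar bar"


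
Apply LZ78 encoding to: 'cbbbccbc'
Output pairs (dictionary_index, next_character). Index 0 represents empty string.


LZ78 encoding steps:
Dictionary: {0: ''}
Step 1: w='' (idx 0), next='c' -> output (0, 'c'), add 'c' as idx 1
Step 2: w='' (idx 0), next='b' -> output (0, 'b'), add 'b' as idx 2
Step 3: w='b' (idx 2), next='b' -> output (2, 'b'), add 'bb' as idx 3
Step 4: w='c' (idx 1), next='c' -> output (1, 'c'), add 'cc' as idx 4
Step 5: w='b' (idx 2), next='c' -> output (2, 'c'), add 'bc' as idx 5


Encoded: [(0, 'c'), (0, 'b'), (2, 'b'), (1, 'c'), (2, 'c')]


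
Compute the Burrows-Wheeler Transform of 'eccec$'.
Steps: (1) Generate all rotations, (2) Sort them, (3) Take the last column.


Rotations (sorted):
  0: $eccec -> last char: c
  1: c$ecce -> last char: e
  2: ccec$e -> last char: e
  3: cec$ec -> last char: c
  4: ec$ecc -> last char: c
  5: eccec$ -> last char: $


BWT = ceecc$


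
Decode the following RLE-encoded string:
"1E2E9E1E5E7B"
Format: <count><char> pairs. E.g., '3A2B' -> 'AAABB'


Expanding each <count><char> pair:
  1E -> 'E'
  2E -> 'EE'
  9E -> 'EEEEEEEEE'
  1E -> 'E'
  5E -> 'EEEEE'
  7B -> 'BBBBBBB'

Decoded = EEEEEEEEEEEEEEEEEEBBBBBBB


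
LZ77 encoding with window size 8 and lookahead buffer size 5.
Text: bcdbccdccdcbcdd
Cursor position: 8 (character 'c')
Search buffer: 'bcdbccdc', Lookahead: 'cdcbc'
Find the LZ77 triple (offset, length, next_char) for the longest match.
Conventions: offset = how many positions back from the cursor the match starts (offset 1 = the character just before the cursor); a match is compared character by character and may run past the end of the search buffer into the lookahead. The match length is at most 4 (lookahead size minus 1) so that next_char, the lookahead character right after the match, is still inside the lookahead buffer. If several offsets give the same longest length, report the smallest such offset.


Try each offset into the search buffer:
  offset=1 (pos 7, char 'c'): match length 1
  offset=2 (pos 6, char 'd'): match length 0
  offset=3 (pos 5, char 'c'): match length 3
  offset=4 (pos 4, char 'c'): match length 1
  offset=5 (pos 3, char 'b'): match length 0
  offset=6 (pos 2, char 'd'): match length 0
  offset=7 (pos 1, char 'c'): match length 2
  offset=8 (pos 0, char 'b'): match length 0
Longest match has length 3 at offset 3.
next_char = character at position 8 + 3 = 11 -> 'b'

Best match: offset=3, length=3 (matching 'cdc' starting at position 5)
LZ77 triple: (3, 3, 'b')


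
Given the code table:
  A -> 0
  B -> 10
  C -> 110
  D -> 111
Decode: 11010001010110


Decoding:
110 -> C
10 -> B
0 -> A
0 -> A
10 -> B
10 -> B
110 -> C


Result: CBAABBC


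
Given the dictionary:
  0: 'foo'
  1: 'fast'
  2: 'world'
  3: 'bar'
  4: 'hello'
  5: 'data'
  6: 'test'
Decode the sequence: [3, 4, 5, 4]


Look up each index in the dictionary:
  3 -> 'bar'
  4 -> 'hello'
  5 -> 'data'
  4 -> 'hello'

Decoded: "bar hello data hello"


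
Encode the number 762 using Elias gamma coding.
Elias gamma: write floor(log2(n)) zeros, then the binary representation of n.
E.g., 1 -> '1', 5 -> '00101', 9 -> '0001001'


num_bits = floor(log2(762)) + 1 = 10
leading_zeros = num_bits - 1 = 9
binary(762) = 1011111010

Elias gamma(762) = '000000000' + '1011111010' = 0000000001011111010 (19 bits)


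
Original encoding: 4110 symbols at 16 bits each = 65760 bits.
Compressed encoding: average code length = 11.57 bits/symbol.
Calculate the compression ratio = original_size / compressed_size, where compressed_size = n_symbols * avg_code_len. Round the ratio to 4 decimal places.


original_size = n_symbols * orig_bits = 4110 * 16 = 65760 bits
compressed_size = n_symbols * avg_code_len = 4110 * 11.57 = 47552.7 bits
ratio = original_size / compressed_size = 65760 / 47552.7 = 1.3829

Compression ratio = 1.3829


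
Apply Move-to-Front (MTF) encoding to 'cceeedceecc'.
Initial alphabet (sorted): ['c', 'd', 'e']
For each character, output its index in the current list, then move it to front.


MTF encoding:
'c': index 0 in ['c', 'd', 'e'] -> ['c', 'd', 'e']
'c': index 0 in ['c', 'd', 'e'] -> ['c', 'd', 'e']
'e': index 2 in ['c', 'd', 'e'] -> ['e', 'c', 'd']
'e': index 0 in ['e', 'c', 'd'] -> ['e', 'c', 'd']
'e': index 0 in ['e', 'c', 'd'] -> ['e', 'c', 'd']
'd': index 2 in ['e', 'c', 'd'] -> ['d', 'e', 'c']
'c': index 2 in ['d', 'e', 'c'] -> ['c', 'd', 'e']
'e': index 2 in ['c', 'd', 'e'] -> ['e', 'c', 'd']
'e': index 0 in ['e', 'c', 'd'] -> ['e', 'c', 'd']
'c': index 1 in ['e', 'c', 'd'] -> ['c', 'e', 'd']
'c': index 0 in ['c', 'e', 'd'] -> ['c', 'e', 'd']


Output: [0, 0, 2, 0, 0, 2, 2, 2, 0, 1, 0]


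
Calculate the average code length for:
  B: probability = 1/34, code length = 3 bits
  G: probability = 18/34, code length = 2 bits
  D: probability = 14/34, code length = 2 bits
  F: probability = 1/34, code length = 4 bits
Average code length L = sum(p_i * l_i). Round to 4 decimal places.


Weighted contributions p_i * l_i:
  B: (1/34) * 3 = 3/34
  G: (18/34) * 2 = 36/34
  D: (14/34) * 2 = 28/34
  F: (1/34) * 4 = 4/34
Sum = (3 + 36 + 28 + 4)/34 = 71/34

L = 71/34 = 2.0882 bits/symbol


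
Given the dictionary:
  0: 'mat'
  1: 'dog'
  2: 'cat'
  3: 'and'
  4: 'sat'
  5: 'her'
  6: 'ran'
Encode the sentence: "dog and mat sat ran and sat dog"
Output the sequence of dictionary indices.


Look up each word in the dictionary:
  'dog' -> 1
  'and' -> 3
  'mat' -> 0
  'sat' -> 4
  'ran' -> 6
  'and' -> 3
  'sat' -> 4
  'dog' -> 1

Encoded: [1, 3, 0, 4, 6, 3, 4, 1]


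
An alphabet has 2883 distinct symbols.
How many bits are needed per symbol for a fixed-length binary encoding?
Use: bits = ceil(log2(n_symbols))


log2(2883) = 11.4934
Bracket: 2^11 = 2048 < 2883 <= 2^12 = 4096
So ceil(log2(2883)) = 12

bits = ceil(log2(2883)) = ceil(11.4934) = 12 bits


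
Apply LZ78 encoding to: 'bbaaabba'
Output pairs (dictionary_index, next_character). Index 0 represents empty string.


LZ78 encoding steps:
Dictionary: {0: ''}
Step 1: w='' (idx 0), next='b' -> output (0, 'b'), add 'b' as idx 1
Step 2: w='b' (idx 1), next='a' -> output (1, 'a'), add 'ba' as idx 2
Step 3: w='' (idx 0), next='a' -> output (0, 'a'), add 'a' as idx 3
Step 4: w='a' (idx 3), next='b' -> output (3, 'b'), add 'ab' as idx 4
Step 5: w='ba' (idx 2), end of input -> output (2, '')


Encoded: [(0, 'b'), (1, 'a'), (0, 'a'), (3, 'b'), (2, '')]


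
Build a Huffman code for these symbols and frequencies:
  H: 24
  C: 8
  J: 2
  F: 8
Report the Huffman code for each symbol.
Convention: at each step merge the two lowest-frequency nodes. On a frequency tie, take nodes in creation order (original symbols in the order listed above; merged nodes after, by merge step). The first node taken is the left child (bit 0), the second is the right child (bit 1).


Huffman tree construction:
Step 1: Merge J(2) + C(8) = 10
Step 2: Merge F(8) + (J+C)(10) = 18
Step 3: Merge (F+(J+C))(18) + H(24) = 42
Read each symbol's code off the tree from the root (left child = 0, right child = 1).

Codes:
  H: 1 (length 1)
  C: 011 (length 3)
  J: 010 (length 3)
  F: 00 (length 2)
Average code length: 70/42 = 1.6667 bits/symbol


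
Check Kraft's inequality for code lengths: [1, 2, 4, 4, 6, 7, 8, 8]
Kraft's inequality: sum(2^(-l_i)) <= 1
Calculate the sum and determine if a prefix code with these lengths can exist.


Sum = 2^(-1) + 2^(-2) + 2^(-4) + 2^(-4) + 2^(-6) + 2^(-7) + 2^(-8) + 2^(-8)
    = 0.5 + 0.25 + 0.0625 + 0.0625 + 0.015625 + 0.0078125 + 0.00390625 + 0.00390625
    = 232/256 = 0.90625
Since 0.90625 <= 1, Kraft's inequality IS satisfied.
A prefix code with these lengths CAN exist.

Kraft sum = 0.90625. Satisfied.


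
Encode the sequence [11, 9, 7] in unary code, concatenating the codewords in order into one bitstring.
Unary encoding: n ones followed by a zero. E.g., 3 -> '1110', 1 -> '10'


Encode each number as n ones followed by a terminating 0:
  11 -> 111111111110 (12 bits)
  9 -> 1111111110 (10 bits)
  7 -> 11111110 (8 bits)
Total length = 12 + 10 + 8 = 30 bits.

Unary([11, 9, 7]) = 111111111110111111111011111110 (30 bits)


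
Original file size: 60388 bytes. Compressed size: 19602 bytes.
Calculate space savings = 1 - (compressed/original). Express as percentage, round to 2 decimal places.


ratio = compressed/original = 19602/60388 = 0.324601
savings = 1 - ratio = 1 - 0.324601 = 0.675399
as a percentage: 0.675399 * 100 = 67.54%

Space savings = 1 - 19602/60388 = 67.54%


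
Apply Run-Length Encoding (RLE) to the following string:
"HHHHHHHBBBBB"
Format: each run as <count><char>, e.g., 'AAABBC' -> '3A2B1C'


Scanning runs left to right:
  i=0: run of 'H' x 7 -> '7H'
  i=7: run of 'B' x 5 -> '5B'

RLE = 7H5B


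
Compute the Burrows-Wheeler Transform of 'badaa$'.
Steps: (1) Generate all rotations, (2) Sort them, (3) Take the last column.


Rotations (sorted):
  0: $badaa -> last char: a
  1: a$bada -> last char: a
  2: aa$bad -> last char: d
  3: adaa$b -> last char: b
  4: badaa$ -> last char: $
  5: daa$ba -> last char: a


BWT = aadb$a


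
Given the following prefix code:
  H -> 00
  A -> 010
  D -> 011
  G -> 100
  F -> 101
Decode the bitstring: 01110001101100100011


Decoding step by step:
Bits 011 -> D
Bits 100 -> G
Bits 011 -> D
Bits 011 -> D
Bits 00 -> H
Bits 100 -> G
Bits 011 -> D


Decoded message: DGDDHGD


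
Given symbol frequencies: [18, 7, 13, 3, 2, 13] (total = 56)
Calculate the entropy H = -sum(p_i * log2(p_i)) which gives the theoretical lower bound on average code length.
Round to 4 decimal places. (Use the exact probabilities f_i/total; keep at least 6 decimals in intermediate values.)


Per-symbol terms -p_i * log2(p_i) with p_i = f_i/56:
  p = 18/56 = 0.321429: log2(p) = -1.637430, -p*log2(p) = 0.526317
  p = 7/56 = 0.125000: log2(p) = -3.000000, -p*log2(p) = 0.375000
  p = 13/56 = 0.232143: log2(p) = -2.106915, -p*log2(p) = 0.489105
  p = 3/56 = 0.053571: log2(p) = -4.222392, -p*log2(p) = 0.226200
  p = 2/56 = 0.035714: log2(p) = -4.807355, -p*log2(p) = 0.171691
  p = 13/56 = 0.232143: log2(p) = -2.106915, -p*log2(p) = 0.489105
H = 0.526317 + 0.375000 + 0.489105 + 0.226200 + 0.171691 + 0.489105 = 2.277418

H = 2.2774 bits/symbol


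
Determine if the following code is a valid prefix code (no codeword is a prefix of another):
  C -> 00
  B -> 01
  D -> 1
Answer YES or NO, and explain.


Checking each pair (does one codeword prefix another?):
  C='00' vs B='01': no prefix
  C='00' vs D='1': no prefix
  B='01' vs C='00': no prefix
  B='01' vs D='1': no prefix
  D='1' vs C='00': no prefix
  D='1' vs B='01': no prefix
No violation found over all pairs.

YES -- this is a valid prefix code. No codeword is a prefix of any other codeword.


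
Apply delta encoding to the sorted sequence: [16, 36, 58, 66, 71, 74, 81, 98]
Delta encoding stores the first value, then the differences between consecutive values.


First value: 16
Deltas:
  36 - 16 = 20
  58 - 36 = 22
  66 - 58 = 8
  71 - 66 = 5
  74 - 71 = 3
  81 - 74 = 7
  98 - 81 = 17


Delta encoded: [16, 20, 22, 8, 5, 3, 7, 17]


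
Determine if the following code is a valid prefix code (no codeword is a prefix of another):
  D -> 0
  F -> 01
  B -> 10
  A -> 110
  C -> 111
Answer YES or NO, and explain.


Checking each pair (does one codeword prefix another?):
  D='0' vs F='01': prefix -- VIOLATION

NO -- this is NOT a valid prefix code. D (0) is a prefix of F (01).


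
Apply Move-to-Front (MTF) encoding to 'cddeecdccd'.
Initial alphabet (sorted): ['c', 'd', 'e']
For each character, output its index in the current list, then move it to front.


MTF encoding:
'c': index 0 in ['c', 'd', 'e'] -> ['c', 'd', 'e']
'd': index 1 in ['c', 'd', 'e'] -> ['d', 'c', 'e']
'd': index 0 in ['d', 'c', 'e'] -> ['d', 'c', 'e']
'e': index 2 in ['d', 'c', 'e'] -> ['e', 'd', 'c']
'e': index 0 in ['e', 'd', 'c'] -> ['e', 'd', 'c']
'c': index 2 in ['e', 'd', 'c'] -> ['c', 'e', 'd']
'd': index 2 in ['c', 'e', 'd'] -> ['d', 'c', 'e']
'c': index 1 in ['d', 'c', 'e'] -> ['c', 'd', 'e']
'c': index 0 in ['c', 'd', 'e'] -> ['c', 'd', 'e']
'd': index 1 in ['c', 'd', 'e'] -> ['d', 'c', 'e']


Output: [0, 1, 0, 2, 0, 2, 2, 1, 0, 1]


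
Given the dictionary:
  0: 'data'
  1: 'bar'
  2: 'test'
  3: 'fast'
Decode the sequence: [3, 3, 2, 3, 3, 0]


Look up each index in the dictionary:
  3 -> 'fast'
  3 -> 'fast'
  2 -> 'test'
  3 -> 'fast'
  3 -> 'fast'
  0 -> 'data'

Decoded: "fast fast test fast fast data"


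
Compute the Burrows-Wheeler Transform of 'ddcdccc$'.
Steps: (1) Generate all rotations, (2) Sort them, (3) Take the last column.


Rotations (sorted):
  0: $ddcdccc -> last char: c
  1: c$ddcdcc -> last char: c
  2: cc$ddcdc -> last char: c
  3: ccc$ddcd -> last char: d
  4: cdccc$dd -> last char: d
  5: dccc$ddc -> last char: c
  6: dcdccc$d -> last char: d
  7: ddcdccc$ -> last char: $


BWT = cccddcd$


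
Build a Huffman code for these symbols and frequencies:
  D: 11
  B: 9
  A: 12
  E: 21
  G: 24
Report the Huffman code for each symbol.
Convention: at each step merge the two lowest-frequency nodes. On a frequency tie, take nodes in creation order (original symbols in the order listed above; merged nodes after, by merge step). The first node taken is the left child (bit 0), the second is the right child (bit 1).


Huffman tree construction:
Step 1: Merge B(9) + D(11) = 20
Step 2: Merge A(12) + (B+D)(20) = 32
Step 3: Merge E(21) + G(24) = 45
Step 4: Merge (A+(B+D))(32) + (E+G)(45) = 77
Read each symbol's code off the tree from the root (left child = 0, right child = 1).

Codes:
  D: 011 (length 3)
  B: 010 (length 3)
  A: 00 (length 2)
  E: 10 (length 2)
  G: 11 (length 2)
Average code length: 174/77 = 2.2597 bits/symbol


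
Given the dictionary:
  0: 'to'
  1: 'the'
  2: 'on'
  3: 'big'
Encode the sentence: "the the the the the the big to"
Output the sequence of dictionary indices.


Look up each word in the dictionary:
  'the' -> 1
  'the' -> 1
  'the' -> 1
  'the' -> 1
  'the' -> 1
  'the' -> 1
  'big' -> 3
  'to' -> 0

Encoded: [1, 1, 1, 1, 1, 1, 3, 0]


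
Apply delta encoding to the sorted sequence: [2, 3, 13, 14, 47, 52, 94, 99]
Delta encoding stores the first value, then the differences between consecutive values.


First value: 2
Deltas:
  3 - 2 = 1
  13 - 3 = 10
  14 - 13 = 1
  47 - 14 = 33
  52 - 47 = 5
  94 - 52 = 42
  99 - 94 = 5


Delta encoded: [2, 1, 10, 1, 33, 5, 42, 5]


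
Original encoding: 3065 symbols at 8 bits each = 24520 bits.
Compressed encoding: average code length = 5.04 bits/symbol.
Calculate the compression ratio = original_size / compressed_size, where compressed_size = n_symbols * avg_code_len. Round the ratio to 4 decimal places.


original_size = n_symbols * orig_bits = 3065 * 8 = 24520 bits
compressed_size = n_symbols * avg_code_len = 3065 * 5.04 = 15447.6 bits
ratio = original_size / compressed_size = 24520 / 15447.6 = 1.5873

Compression ratio = 1.5873


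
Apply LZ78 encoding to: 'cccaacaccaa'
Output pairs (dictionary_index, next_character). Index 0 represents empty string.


LZ78 encoding steps:
Dictionary: {0: ''}
Step 1: w='' (idx 0), next='c' -> output (0, 'c'), add 'c' as idx 1
Step 2: w='c' (idx 1), next='c' -> output (1, 'c'), add 'cc' as idx 2
Step 3: w='' (idx 0), next='a' -> output (0, 'a'), add 'a' as idx 3
Step 4: w='a' (idx 3), next='c' -> output (3, 'c'), add 'ac' as idx 4
Step 5: w='ac' (idx 4), next='c' -> output (4, 'c'), add 'acc' as idx 5
Step 6: w='a' (idx 3), next='a' -> output (3, 'a'), add 'aa' as idx 6


Encoded: [(0, 'c'), (1, 'c'), (0, 'a'), (3, 'c'), (4, 'c'), (3, 'a')]


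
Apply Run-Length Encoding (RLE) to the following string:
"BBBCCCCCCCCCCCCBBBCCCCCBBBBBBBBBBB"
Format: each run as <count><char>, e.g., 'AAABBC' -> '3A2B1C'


Scanning runs left to right:
  i=0: run of 'B' x 3 -> '3B'
  i=3: run of 'C' x 12 -> '12C'
  i=15: run of 'B' x 3 -> '3B'
  i=18: run of 'C' x 5 -> '5C'
  i=23: run of 'B' x 11 -> '11B'

RLE = 3B12C3B5C11B


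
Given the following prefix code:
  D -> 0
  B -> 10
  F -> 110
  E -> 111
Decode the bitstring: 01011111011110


Decoding step by step:
Bits 0 -> D
Bits 10 -> B
Bits 111 -> E
Bits 110 -> F
Bits 111 -> E
Bits 10 -> B


Decoded message: DBEFEB


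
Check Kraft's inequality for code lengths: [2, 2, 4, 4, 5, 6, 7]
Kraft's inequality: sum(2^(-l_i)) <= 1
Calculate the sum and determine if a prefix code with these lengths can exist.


Sum = 2^(-2) + 2^(-2) + 2^(-4) + 2^(-4) + 2^(-5) + 2^(-6) + 2^(-7)
    = 0.25 + 0.25 + 0.0625 + 0.0625 + 0.03125 + 0.015625 + 0.0078125
    = 87/128 = 0.6796875
Since 0.6796875 <= 1, Kraft's inequality IS satisfied.
A prefix code with these lengths CAN exist.

Kraft sum = 0.6796875. Satisfied.


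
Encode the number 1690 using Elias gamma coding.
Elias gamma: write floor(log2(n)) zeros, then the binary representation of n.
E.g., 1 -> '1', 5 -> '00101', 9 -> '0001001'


num_bits = floor(log2(1690)) + 1 = 11
leading_zeros = num_bits - 1 = 10
binary(1690) = 11010011010

Elias gamma(1690) = '0000000000' + '11010011010' = 000000000011010011010 (21 bits)


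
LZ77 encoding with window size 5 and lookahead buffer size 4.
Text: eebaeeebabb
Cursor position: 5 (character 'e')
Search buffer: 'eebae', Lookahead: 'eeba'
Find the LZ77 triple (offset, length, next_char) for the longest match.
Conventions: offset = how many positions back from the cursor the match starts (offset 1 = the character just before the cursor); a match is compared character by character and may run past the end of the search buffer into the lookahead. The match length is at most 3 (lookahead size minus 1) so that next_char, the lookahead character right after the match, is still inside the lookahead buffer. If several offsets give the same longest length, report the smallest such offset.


Try each offset into the search buffer:
  offset=1 (pos 4, char 'e'): match length 2
  offset=2 (pos 3, char 'a'): match length 0
  offset=3 (pos 2, char 'b'): match length 0
  offset=4 (pos 1, char 'e'): match length 1
  offset=5 (pos 0, char 'e'): match length 3
Longest match has length 3 at offset 5.
next_char = character at position 5 + 3 = 8 -> 'a'

Best match: offset=5, length=3 (matching 'eeb' starting at position 0)
LZ77 triple: (5, 3, 'a')


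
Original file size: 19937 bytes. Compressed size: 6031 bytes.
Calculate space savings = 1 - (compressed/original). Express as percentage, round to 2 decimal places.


ratio = compressed/original = 6031/19937 = 0.302503
savings = 1 - ratio = 1 - 0.302503 = 0.697497
as a percentage: 0.697497 * 100 = 69.75%

Space savings = 1 - 6031/19937 = 69.75%


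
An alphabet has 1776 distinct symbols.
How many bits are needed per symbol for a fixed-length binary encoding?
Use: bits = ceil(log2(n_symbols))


log2(1776) = 10.7944
Bracket: 2^10 = 1024 < 1776 <= 2^11 = 2048
So ceil(log2(1776)) = 11

bits = ceil(log2(1776)) = ceil(10.7944) = 11 bits


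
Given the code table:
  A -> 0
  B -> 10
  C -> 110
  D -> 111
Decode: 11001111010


Decoding:
110 -> C
0 -> A
111 -> D
10 -> B
10 -> B


Result: CADBB


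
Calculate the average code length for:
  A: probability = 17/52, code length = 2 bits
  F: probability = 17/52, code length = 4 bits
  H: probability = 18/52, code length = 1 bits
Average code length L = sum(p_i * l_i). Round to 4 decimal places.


Weighted contributions p_i * l_i:
  A: (17/52) * 2 = 34/52
  F: (17/52) * 4 = 68/52
  H: (18/52) * 1 = 18/52
Sum = (34 + 68 + 18)/52 = 120/52

L = 120/52 = 2.3077 bits/symbol


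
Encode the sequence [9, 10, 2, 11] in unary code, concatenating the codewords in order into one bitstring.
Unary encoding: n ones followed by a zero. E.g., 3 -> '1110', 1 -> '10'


Encode each number as n ones followed by a terminating 0:
  9 -> 1111111110 (10 bits)
  10 -> 11111111110 (11 bits)
  2 -> 110 (3 bits)
  11 -> 111111111110 (12 bits)
Total length = 10 + 11 + 3 + 12 = 36 bits.

Unary([9, 10, 2, 11]) = 111111111011111111110110111111111110 (36 bits)


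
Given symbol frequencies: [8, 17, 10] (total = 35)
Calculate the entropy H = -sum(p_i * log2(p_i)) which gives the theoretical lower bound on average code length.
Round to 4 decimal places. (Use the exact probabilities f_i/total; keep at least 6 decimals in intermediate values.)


Per-symbol terms -p_i * log2(p_i) with p_i = f_i/35:
  p = 8/35 = 0.228571: log2(p) = -2.129283, -p*log2(p) = 0.486693
  p = 17/35 = 0.485714: log2(p) = -1.041820, -p*log2(p) = 0.506027
  p = 10/35 = 0.285714: log2(p) = -1.807355, -p*log2(p) = 0.516387
H = 0.486693 + 0.506027 + 0.516387 = 1.509107

H = 1.5091 bits/symbol


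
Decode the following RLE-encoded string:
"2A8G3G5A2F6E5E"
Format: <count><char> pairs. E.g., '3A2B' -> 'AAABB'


Expanding each <count><char> pair:
  2A -> 'AA'
  8G -> 'GGGGGGGG'
  3G -> 'GGG'
  5A -> 'AAAAA'
  2F -> 'FF'
  6E -> 'EEEEEE'
  5E -> 'EEEEE'

Decoded = AAGGGGGGGGGGGAAAAAFFEEEEEEEEEEE


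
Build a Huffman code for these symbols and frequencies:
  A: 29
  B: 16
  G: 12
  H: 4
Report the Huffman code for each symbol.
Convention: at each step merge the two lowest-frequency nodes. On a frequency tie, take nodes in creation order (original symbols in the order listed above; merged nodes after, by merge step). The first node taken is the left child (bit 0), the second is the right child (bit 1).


Huffman tree construction:
Step 1: Merge H(4) + G(12) = 16
Step 2: Merge B(16) + (H+G)(16) = 32
Step 3: Merge A(29) + (B+(H+G))(32) = 61
Read each symbol's code off the tree from the root (left child = 0, right child = 1).

Codes:
  A: 0 (length 1)
  B: 10 (length 2)
  G: 111 (length 3)
  H: 110 (length 3)
Average code length: 109/61 = 1.7869 bits/symbol


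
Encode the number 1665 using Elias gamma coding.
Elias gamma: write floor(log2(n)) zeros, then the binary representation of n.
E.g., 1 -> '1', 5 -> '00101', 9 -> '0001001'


num_bits = floor(log2(1665)) + 1 = 11
leading_zeros = num_bits - 1 = 10
binary(1665) = 11010000001

Elias gamma(1665) = '0000000000' + '11010000001' = 000000000011010000001 (21 bits)


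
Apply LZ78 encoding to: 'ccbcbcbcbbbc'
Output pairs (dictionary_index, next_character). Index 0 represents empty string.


LZ78 encoding steps:
Dictionary: {0: ''}
Step 1: w='' (idx 0), next='c' -> output (0, 'c'), add 'c' as idx 1
Step 2: w='c' (idx 1), next='b' -> output (1, 'b'), add 'cb' as idx 2
Step 3: w='cb' (idx 2), next='c' -> output (2, 'c'), add 'cbc' as idx 3
Step 4: w='' (idx 0), next='b' -> output (0, 'b'), add 'b' as idx 4
Step 5: w='cb' (idx 2), next='b' -> output (2, 'b'), add 'cbb' as idx 5
Step 6: w='b' (idx 4), next='c' -> output (4, 'c'), add 'bc' as idx 6


Encoded: [(0, 'c'), (1, 'b'), (2, 'c'), (0, 'b'), (2, 'b'), (4, 'c')]
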